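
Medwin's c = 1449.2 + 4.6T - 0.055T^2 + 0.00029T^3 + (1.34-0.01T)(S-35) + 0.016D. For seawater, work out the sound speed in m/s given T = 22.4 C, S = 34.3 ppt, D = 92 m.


1528.59 m/s


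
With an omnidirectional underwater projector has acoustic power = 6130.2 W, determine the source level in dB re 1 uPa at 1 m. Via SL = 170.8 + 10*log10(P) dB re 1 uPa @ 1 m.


SL = 170.8 + 10*log10(6130.2) = 170.8 + 37.87 = 208.67

208.67 dB


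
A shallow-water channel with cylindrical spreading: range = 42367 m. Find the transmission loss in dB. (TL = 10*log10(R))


TL = 10*log10(42367) = 46.27

46.27 dB


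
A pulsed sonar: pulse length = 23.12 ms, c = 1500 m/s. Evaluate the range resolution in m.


dR = c*tau/2 = 1500 * 23.12e-3 / 2 = 17.34

17.34 m


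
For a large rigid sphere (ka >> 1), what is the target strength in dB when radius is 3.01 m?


TS = 10*log10(3.01^2 / 4) = 10*log10(2.265025) = 3.55

3.55 dB


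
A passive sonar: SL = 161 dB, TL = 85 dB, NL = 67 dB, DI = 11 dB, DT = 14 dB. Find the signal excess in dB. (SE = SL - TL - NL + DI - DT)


SE = SL - TL - NL + DI - DT = 161 - 85 - 67 + 11 - 14 = 6

6 dB


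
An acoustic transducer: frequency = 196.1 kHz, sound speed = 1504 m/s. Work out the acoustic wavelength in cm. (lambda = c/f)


lambda = c/f = 1504 / 196100 = 0.0077 m = 0.77 cm

0.77 cm


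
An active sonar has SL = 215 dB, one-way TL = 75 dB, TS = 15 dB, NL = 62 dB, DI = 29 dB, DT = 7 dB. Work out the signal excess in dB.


SE = SL - 2*TL + TS - NL + DI - DT = 215 - 2*75 + (15) - 62 + 29 - 7 = 40

40 dB


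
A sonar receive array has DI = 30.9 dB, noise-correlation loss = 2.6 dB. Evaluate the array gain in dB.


AG = DI - L_corr = 30.9 - 2.6 = 28.3

28.3 dB


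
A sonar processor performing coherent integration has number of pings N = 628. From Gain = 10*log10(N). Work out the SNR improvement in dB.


Gain = 10*log10(628) = 27.98

27.98 dB


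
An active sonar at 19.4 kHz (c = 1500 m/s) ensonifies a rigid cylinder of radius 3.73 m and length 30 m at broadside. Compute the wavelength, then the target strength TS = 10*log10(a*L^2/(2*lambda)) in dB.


Step 1: lambda = c/f = 1500/19400 = 0.07732 m
Step 2: TS = 10*log10(a*L^2/(2*lambda)) = 10*log10(3.73*30^2/(2*0.07732)) = 43.37

43.37 dB


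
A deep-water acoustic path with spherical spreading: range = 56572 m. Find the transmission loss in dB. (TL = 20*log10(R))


TL = 20*log10(56572) = 95.05

95.05 dB


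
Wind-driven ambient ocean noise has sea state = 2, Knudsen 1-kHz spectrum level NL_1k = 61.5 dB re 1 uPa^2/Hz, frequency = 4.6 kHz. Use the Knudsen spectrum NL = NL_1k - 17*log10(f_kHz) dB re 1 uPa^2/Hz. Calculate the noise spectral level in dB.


50.23 dB


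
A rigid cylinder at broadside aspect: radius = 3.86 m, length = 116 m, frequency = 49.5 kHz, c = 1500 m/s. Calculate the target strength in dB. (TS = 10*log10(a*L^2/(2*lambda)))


lambda = 1500/49500 = 0.0303 m
TS = 10*log10(3.86*116^2/(2*0.0303)) = 59.33

59.33 dB


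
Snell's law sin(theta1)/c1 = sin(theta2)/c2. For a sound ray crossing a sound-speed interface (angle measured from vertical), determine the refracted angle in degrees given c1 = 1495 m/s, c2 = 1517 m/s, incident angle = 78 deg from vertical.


83.0 deg


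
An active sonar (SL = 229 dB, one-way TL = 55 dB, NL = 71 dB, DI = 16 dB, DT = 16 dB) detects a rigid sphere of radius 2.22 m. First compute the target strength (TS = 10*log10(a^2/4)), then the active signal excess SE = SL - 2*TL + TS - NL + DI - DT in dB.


Step 1: TS = 10*log10(2.22^2/4) = 0.91 dB
Step 2: SE = SL - 2*TL + TS - NL + DI - DT = 229 - 2*55 + (0.91) - 71 + 16 - 16 = 48.91

48.91 dB


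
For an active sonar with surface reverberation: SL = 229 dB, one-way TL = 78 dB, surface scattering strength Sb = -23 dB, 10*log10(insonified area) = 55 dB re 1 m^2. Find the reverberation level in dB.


RL = SL - 2*TL + Sb + 10*log10(A) = 229 - 2*78 + (-23) + 55 = 105

105 dB


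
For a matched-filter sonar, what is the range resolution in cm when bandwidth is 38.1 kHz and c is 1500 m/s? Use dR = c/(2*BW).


1.97 cm


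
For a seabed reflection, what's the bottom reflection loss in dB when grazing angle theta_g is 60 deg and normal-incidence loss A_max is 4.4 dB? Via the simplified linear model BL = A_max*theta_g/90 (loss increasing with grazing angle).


BL = A_max * theta_g / 90 = 4.4 * 60 / 90 = 2.93

2.93 dB


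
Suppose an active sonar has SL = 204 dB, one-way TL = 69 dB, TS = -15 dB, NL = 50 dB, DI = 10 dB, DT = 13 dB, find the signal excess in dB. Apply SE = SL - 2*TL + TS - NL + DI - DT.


SE = SL - 2*TL + TS - NL + DI - DT = 204 - 2*69 + (-15) - 50 + 10 - 13 = -2

-2 dB


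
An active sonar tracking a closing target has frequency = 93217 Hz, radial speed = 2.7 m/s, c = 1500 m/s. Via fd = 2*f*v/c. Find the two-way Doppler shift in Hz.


fd = 2*f*v/c = 2 * 93217 * 2.7 / 1500 = 335.58

335.58 Hz


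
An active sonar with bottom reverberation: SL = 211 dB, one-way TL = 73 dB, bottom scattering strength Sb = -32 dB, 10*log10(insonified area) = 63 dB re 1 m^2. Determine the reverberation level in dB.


RL = SL - 2*TL + Sb + 10*log10(A) = 211 - 2*73 + (-32) + 63 = 96

96 dB


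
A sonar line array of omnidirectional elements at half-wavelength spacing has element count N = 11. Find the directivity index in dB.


10.41 dB


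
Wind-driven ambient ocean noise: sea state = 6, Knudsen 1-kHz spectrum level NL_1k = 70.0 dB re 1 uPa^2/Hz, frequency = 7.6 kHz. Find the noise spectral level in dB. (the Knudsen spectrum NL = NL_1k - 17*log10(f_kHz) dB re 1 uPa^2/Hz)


55.03 dB


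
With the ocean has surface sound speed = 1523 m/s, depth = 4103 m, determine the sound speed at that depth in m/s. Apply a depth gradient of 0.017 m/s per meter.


1592.751 m/s


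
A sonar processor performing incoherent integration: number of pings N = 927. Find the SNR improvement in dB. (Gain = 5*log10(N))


Gain = 5*log10(927) = 14.84

14.84 dB


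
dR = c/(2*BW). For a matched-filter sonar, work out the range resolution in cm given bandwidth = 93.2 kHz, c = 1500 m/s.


dR = c/(2*BW) = 1500 / (2 * 93.2e3) = 0.008 m = 0.8 cm

0.8 cm


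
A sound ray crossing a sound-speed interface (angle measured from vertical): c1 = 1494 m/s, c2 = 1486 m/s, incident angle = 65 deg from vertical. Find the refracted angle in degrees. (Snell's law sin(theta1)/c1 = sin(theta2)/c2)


64.35 deg


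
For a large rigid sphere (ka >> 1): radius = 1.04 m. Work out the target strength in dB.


TS = 10*log10(1.04^2 / 4) = 10*log10(0.2704) = -5.68

-5.68 dB


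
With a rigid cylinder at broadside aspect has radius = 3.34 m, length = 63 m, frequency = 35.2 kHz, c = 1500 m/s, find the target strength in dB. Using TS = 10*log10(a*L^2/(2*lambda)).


51.92 dB


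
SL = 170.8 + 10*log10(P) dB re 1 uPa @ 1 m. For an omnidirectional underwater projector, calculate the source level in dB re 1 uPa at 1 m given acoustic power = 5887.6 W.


SL = 170.8 + 10*log10(5887.6) = 170.8 + 37.7 = 208.5

208.5 dB


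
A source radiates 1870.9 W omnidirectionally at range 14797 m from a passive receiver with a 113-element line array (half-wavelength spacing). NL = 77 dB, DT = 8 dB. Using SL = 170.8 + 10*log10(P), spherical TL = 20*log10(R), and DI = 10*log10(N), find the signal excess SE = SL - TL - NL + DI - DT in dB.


Step 1: SL = 170.8 + 10*log10(1870.9) = 203.52 dB
Step 2: TL = 20*log10(14797) = 83.4 dB
Step 3: DI = 10*log10(113) = 20.53 dB
Step 4: SE = SL - TL - NL + DI - DT = 203.52 - 83.4 - 77 + 20.53 - 8 = 55.65

55.65 dB


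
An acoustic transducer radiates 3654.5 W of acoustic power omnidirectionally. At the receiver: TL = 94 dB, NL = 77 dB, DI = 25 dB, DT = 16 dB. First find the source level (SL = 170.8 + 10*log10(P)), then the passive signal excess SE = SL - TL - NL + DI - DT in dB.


Step 1: SL = 170.8 + 10*log10(3654.5) = 206.43 dB
Step 2: SE = SL - TL - NL + DI - DT = 206.43 - 94 - 77 + 25 - 16 = 44.43

44.43 dB


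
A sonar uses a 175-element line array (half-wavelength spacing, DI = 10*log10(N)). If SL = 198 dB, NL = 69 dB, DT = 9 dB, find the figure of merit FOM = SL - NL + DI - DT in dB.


Step 1: DI = 10*log10(175) = 22.43 dB
Step 2: FOM = SL - NL + DI - DT = 198 - 69 + 22.43 - 9 = 142.43

142.43 dB


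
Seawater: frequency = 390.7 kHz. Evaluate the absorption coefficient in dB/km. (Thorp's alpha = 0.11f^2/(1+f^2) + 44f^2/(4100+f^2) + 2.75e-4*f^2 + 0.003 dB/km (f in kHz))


f^2 = 152646.49
alpha = 0.11*152646.49/(1+152646.49) + 44*152646.49/(4100+152646.49) + 2.75e-4*152646.49 + 0.003 = 84.94

84.94 dB/km


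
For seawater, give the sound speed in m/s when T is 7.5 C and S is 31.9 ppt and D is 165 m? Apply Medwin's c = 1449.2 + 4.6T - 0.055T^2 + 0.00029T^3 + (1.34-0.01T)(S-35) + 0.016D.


c = 1449.2 + 4.6*7.5 - 0.055*7.5^2 + 0.00029*7.5^3 + (1.34 - 0.01*7.5)*(31.9 - 35) + 0.016*165 = 1479.45

1479.45 m/s


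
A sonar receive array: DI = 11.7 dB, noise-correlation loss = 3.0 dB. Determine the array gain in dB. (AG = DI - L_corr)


AG = DI - L_corr = 11.7 - 3.0 = 8.7

8.7 dB


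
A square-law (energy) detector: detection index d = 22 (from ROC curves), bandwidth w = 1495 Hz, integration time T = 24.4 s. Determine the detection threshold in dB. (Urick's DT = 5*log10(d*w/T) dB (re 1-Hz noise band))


DT = 5*log10(d*w/T) = 5*log10(22 * 1495 / 24.4) = 5*log10(1347.95) = 15.65

15.65 dB


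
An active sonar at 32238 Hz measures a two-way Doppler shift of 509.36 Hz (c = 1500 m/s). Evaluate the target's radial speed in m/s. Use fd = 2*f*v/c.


11.85 m/s


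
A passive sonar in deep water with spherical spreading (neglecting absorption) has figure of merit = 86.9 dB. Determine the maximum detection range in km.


22.13 km


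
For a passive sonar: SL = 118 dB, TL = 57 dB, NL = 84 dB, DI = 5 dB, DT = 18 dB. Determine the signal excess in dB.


SE = SL - TL - NL + DI - DT = 118 - 57 - 84 + 5 - 18 = -36

-36 dB


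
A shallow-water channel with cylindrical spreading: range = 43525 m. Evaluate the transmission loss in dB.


TL = 10*log10(43525) = 46.39

46.39 dB


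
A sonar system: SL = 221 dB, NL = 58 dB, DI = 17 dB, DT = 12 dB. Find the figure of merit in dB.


168 dB


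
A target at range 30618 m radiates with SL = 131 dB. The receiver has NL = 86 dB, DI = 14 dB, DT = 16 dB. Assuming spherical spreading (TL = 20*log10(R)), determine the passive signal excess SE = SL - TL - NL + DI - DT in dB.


Step 1: TL = 20*log10(30618) = 89.72 dB
Step 2: SE = 131 - 89.72 - 86 + 14 - 16 = -46.72

-46.72 dB


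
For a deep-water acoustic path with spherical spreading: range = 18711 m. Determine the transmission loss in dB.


TL = 20*log10(18711) = 85.44

85.44 dB


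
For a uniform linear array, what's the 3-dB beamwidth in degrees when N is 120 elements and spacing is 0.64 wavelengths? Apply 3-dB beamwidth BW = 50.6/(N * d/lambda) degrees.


BW = 50.6 / (120 * 0.64) = 50.6 / 76.8 = 0.66

0.66 deg


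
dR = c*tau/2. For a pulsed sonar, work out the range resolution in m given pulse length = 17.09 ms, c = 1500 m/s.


dR = c*tau/2 = 1500 * 17.09e-3 / 2 = 12.8175

12.8175 m


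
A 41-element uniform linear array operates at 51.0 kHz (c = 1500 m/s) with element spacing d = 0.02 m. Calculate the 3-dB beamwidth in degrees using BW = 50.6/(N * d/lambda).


1.81 deg


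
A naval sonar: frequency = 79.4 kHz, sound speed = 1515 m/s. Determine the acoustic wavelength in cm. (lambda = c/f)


1.91 cm


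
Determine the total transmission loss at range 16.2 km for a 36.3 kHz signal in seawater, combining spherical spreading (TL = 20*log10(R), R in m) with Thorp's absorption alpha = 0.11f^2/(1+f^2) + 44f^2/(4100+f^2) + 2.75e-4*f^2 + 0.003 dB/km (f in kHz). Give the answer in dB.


Step 1 (Thorp): alpha = 0.11*1317.69/(1+1317.69) + 44*1317.69/(4100+1317.69) + 2.75e-4*1317.69 + 0.003 = 11.177 dB/km
Step 2: TL_spread = 20*log10(16200) = 84.19 dB
Step 3: TL_abs = alpha*R = 11.177 * 16.2 = 181.07 dB
Step 4: TL_total = 84.19 + 181.07 = 265.26

265.26 dB


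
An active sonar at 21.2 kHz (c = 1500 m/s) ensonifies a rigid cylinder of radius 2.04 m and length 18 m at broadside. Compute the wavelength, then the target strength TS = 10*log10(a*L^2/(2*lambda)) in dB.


Step 1: lambda = c/f = 1500/21200 = 0.07075 m
Step 2: TS = 10*log10(a*L^2/(2*lambda)) = 10*log10(2.04*18^2/(2*0.07075)) = 36.69

36.69 dB


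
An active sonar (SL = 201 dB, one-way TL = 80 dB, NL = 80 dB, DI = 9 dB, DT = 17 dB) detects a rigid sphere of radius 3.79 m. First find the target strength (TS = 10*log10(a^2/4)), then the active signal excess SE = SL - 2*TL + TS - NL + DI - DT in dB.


Step 1: TS = 10*log10(3.79^2/4) = 5.55 dB
Step 2: SE = SL - 2*TL + TS - NL + DI - DT = 201 - 2*80 + (5.55) - 80 + 9 - 17 = -41.45

-41.45 dB


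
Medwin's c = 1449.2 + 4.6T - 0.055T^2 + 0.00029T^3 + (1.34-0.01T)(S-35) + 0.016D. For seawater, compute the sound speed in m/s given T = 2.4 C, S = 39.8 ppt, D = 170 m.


c = 1449.2 + 4.6*2.4 - 0.055*2.4^2 + 0.00029*2.4^3 + (1.34 - 0.01*2.4)*(39.8 - 35) + 0.016*170 = 1468.96

1468.96 m/s


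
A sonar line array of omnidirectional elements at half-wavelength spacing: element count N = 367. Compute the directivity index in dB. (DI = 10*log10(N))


25.65 dB


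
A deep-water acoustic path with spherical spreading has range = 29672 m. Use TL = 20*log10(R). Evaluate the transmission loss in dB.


89.45 dB


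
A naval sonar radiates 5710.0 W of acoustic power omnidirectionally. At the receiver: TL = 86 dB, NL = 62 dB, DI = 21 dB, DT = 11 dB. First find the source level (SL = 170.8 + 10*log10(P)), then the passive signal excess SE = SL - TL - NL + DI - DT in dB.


Step 1: SL = 170.8 + 10*log10(5710.0) = 208.37 dB
Step 2: SE = SL - TL - NL + DI - DT = 208.37 - 86 - 62 + 21 - 11 = 70.37

70.37 dB


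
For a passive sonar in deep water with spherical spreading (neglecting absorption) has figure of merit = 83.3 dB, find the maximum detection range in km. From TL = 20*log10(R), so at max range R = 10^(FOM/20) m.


At max range FOM = TL, so 20*log10(R) = 83.3
R = 10^(83.3/20) = 14621.77 m = 14.62 km

14.62 km


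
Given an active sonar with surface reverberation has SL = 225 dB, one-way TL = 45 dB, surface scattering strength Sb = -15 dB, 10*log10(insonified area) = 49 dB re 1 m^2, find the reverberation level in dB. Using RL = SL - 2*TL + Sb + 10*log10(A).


169 dB


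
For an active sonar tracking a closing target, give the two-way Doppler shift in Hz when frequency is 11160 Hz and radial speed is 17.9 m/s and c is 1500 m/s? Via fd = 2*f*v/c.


fd = 2*f*v/c = 2 * 11160 * 17.9 / 1500 = 266.35

266.35 Hz


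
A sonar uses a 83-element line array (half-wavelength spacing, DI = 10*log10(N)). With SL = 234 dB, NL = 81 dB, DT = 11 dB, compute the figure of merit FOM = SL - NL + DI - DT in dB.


Step 1: DI = 10*log10(83) = 19.19 dB
Step 2: FOM = SL - NL + DI - DT = 234 - 81 + 19.19 - 11 = 161.19

161.19 dB


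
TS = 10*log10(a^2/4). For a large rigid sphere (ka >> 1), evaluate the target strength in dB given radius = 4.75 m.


7.51 dB


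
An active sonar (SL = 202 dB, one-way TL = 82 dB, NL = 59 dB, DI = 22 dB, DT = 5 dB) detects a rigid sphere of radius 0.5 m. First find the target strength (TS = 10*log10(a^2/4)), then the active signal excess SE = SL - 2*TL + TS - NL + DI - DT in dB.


Step 1: TS = 10*log10(0.5^2/4) = -12.04 dB
Step 2: SE = SL - 2*TL + TS - NL + DI - DT = 202 - 2*82 + (-12.04) - 59 + 22 - 5 = -16.04

-16.04 dB


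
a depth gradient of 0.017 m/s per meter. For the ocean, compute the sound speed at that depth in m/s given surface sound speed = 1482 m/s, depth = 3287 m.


c = 1482 + 0.017 * 3287 = 1537.879

1537.879 m/s


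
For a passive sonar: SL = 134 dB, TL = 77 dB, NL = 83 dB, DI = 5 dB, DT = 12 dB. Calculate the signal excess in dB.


SE = SL - TL - NL + DI - DT = 134 - 77 - 83 + 5 - 12 = -33

-33 dB


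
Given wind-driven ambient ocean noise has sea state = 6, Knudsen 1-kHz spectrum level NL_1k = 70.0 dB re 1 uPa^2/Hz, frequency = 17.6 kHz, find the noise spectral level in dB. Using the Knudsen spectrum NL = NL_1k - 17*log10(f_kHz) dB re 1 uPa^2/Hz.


NL = NL_1k - 17*log10(f_kHz) = 70.0 - 17*log10(17.6) = 70.0 - (21.17) = 48.83

48.83 dB


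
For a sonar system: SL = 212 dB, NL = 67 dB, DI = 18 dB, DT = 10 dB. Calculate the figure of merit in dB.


153 dB


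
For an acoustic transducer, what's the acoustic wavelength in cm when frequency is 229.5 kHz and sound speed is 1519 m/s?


0.66 cm


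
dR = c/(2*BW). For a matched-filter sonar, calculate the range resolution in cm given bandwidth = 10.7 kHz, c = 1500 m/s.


dR = c/(2*BW) = 1500 / (2 * 10.7e3) = 0.0701 m = 7.01 cm

7.01 cm


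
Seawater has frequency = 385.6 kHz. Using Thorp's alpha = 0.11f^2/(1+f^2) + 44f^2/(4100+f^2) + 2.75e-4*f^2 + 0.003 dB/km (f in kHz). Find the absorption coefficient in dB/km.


f^2 = 148687.36
alpha = 0.11*148687.36/(1+148687.36) + 44*148687.36/(4100+148687.36) + 2.75e-4*148687.36 + 0.003 = 83.821

83.821 dB/km


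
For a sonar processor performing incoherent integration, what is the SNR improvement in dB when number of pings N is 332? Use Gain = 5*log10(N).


Gain = 5*log10(332) = 12.61

12.61 dB


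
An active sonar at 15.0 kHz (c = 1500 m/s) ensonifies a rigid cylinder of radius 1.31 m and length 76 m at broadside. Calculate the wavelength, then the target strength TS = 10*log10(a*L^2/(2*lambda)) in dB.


Step 1: lambda = c/f = 1500/15000 = 0.1 m
Step 2: TS = 10*log10(a*L^2/(2*lambda)) = 10*log10(1.31*76^2/(2*0.1)) = 45.78

45.78 dB


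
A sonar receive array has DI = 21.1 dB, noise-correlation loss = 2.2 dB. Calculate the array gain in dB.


18.9 dB


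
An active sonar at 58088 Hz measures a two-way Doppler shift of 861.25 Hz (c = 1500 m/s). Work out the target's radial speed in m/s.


11.12 m/s


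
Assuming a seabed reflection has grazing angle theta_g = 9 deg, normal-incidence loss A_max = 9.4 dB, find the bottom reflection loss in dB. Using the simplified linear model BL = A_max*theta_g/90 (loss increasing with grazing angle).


BL = A_max * theta_g / 90 = 9.4 * 9 / 90 = 0.94

0.94 dB


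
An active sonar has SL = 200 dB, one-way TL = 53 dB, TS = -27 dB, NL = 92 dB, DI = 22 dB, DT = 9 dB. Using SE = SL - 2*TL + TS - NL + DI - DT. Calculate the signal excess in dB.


-12 dB


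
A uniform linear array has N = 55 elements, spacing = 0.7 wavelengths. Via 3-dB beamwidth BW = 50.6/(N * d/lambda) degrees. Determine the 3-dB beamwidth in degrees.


BW = 50.6 / (55 * 0.7) = 50.6 / 38.5 = 1.31

1.31 deg


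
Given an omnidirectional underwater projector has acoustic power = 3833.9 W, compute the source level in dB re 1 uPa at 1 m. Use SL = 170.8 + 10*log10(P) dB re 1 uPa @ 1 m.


206.64 dB


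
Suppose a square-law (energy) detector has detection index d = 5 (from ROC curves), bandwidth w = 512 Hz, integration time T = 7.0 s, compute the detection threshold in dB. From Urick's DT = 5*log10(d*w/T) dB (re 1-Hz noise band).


DT = 5*log10(d*w/T) = 5*log10(5 * 512 / 7.0) = 5*log10(365.71) = 12.82

12.82 dB


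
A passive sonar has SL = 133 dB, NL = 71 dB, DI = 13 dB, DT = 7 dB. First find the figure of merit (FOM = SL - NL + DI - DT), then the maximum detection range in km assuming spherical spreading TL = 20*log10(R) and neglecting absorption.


Step 1: FOM = SL - NL + DI - DT = 133 - 71 + 13 - 7 = 68 dB
Step 2: at max range FOM = TL = 20*log10(R), so R = 10^(68/20) = 2511.89 m = 2.51 km

2.51 km


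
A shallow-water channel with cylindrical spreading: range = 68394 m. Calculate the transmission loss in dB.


TL = 10*log10(68394) = 48.35

48.35 dB


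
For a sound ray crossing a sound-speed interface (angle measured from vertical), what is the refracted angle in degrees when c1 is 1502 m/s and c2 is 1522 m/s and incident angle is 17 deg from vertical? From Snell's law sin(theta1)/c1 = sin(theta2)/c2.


17.23 deg


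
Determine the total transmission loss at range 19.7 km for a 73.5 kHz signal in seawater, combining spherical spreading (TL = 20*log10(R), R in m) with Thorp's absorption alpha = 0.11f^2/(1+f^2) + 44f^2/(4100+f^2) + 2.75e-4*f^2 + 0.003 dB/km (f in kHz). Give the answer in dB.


Step 1 (Thorp): alpha = 0.11*5402.25/(1+5402.25) + 44*5402.25/(4100+5402.25) + 2.75e-4*5402.25 + 0.003 = 26.6136 dB/km
Step 2: TL_spread = 20*log10(19700) = 85.89 dB
Step 3: TL_abs = alpha*R = 26.6136 * 19.7 = 524.29 dB
Step 4: TL_total = 85.89 + 524.29 = 610.18

610.18 dB


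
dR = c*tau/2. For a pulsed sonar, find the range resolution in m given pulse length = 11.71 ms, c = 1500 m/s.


8.7825 m


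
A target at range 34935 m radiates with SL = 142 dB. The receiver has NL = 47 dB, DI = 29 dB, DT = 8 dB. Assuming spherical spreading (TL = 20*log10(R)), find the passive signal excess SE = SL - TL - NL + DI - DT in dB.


Step 1: TL = 20*log10(34935) = 90.87 dB
Step 2: SE = 142 - 90.87 - 47 + 29 - 8 = 25.13

25.13 dB


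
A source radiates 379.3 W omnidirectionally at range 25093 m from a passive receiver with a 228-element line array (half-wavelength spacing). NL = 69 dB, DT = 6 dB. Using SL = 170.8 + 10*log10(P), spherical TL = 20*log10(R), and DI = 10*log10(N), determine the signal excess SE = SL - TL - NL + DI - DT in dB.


57.18 dB


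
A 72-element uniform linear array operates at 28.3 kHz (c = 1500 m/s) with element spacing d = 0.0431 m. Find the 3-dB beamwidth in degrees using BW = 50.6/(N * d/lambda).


Step 1: lambda = 1500/28300 = 0.053 m
Step 2: d/lambda = 0.0431/0.053 = 0.8132
Step 3: BW = 50.6/(N * d/lambda) = 50.6/(72 * 0.8132) = 0.86

0.86 deg


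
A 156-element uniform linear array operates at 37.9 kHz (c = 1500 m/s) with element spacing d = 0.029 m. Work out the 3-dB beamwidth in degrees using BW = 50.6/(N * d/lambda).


0.44 deg


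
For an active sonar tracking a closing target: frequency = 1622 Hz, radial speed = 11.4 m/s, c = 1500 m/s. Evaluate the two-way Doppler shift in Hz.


fd = 2*f*v/c = 2 * 1622 * 11.4 / 1500 = 24.65

24.65 Hz


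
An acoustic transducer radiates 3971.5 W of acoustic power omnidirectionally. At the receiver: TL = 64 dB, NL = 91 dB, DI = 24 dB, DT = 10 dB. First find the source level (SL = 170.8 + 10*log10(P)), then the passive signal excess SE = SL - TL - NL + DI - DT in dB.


Step 1: SL = 170.8 + 10*log10(3971.5) = 206.79 dB
Step 2: SE = SL - TL - NL + DI - DT = 206.79 - 64 - 91 + 24 - 10 = 65.79

65.79 dB


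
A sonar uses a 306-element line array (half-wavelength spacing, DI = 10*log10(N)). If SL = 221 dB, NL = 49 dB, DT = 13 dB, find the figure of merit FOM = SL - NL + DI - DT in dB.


Step 1: DI = 10*log10(306) = 24.86 dB
Step 2: FOM = SL - NL + DI - DT = 221 - 49 + 24.86 - 13 = 183.86

183.86 dB


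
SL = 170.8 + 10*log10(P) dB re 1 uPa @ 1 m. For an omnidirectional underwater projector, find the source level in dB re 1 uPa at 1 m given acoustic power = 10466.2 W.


SL = 170.8 + 10*log10(10466.2) = 170.8 + 40.2 = 211.0

211.0 dB


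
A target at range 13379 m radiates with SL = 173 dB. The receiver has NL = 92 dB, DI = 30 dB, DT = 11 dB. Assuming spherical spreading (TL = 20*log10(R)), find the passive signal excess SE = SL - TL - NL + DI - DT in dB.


17.47 dB


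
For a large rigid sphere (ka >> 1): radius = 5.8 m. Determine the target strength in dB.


TS = 10*log10(5.8^2 / 4) = 10*log10(8.41) = 9.25

9.25 dB


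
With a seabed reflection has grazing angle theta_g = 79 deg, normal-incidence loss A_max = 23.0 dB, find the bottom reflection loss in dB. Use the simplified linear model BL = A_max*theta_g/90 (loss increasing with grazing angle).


BL = A_max * theta_g / 90 = 23.0 * 79 / 90 = 20.19

20.19 dB


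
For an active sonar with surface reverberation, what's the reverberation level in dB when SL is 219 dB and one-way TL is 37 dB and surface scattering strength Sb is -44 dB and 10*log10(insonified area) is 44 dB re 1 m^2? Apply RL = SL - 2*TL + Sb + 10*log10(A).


RL = SL - 2*TL + Sb + 10*log10(A) = 219 - 2*37 + (-44) + 44 = 145

145 dB


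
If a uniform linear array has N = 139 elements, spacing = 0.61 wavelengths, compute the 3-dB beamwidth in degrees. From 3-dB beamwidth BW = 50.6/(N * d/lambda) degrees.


0.6 deg


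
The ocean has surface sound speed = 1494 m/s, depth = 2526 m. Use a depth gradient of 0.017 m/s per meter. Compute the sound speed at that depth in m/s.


c = 1494 + 0.017 * 2526 = 1536.942

1536.942 m/s


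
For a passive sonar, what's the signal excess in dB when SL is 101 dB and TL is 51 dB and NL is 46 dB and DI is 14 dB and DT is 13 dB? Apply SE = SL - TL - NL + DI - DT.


SE = SL - TL - NL + DI - DT = 101 - 51 - 46 + 14 - 13 = 5

5 dB


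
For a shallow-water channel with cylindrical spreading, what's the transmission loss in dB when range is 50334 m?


TL = 10*log10(50334) = 47.02

47.02 dB


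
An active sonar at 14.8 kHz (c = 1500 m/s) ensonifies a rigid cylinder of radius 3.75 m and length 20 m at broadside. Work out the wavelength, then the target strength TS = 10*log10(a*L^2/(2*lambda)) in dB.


Step 1: lambda = c/f = 1500/14800 = 0.10135 m
Step 2: TS = 10*log10(a*L^2/(2*lambda)) = 10*log10(3.75*20^2/(2*0.10135)) = 38.69

38.69 dB


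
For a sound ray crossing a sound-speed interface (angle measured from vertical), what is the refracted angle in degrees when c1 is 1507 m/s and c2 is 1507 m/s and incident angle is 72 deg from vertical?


72.0 deg


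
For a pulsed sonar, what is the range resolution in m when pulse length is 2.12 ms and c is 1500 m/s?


dR = c*tau/2 = 1500 * 2.12e-3 / 2 = 1.59

1.59 m


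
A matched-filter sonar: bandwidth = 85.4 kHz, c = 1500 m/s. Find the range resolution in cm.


dR = c/(2*BW) = 1500 / (2 * 85.4e3) = 0.0088 m = 0.88 cm

0.88 cm


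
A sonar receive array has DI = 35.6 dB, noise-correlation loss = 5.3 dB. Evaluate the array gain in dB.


AG = DI - L_corr = 35.6 - 5.3 = 30.3

30.3 dB


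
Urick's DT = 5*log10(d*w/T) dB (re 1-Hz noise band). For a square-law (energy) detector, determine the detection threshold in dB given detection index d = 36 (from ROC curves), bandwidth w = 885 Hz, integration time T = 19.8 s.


16.03 dB


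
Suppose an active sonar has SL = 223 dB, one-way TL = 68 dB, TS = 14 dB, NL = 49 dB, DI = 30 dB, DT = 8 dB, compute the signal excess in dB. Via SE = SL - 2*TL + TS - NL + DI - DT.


SE = SL - 2*TL + TS - NL + DI - DT = 223 - 2*68 + (14) - 49 + 30 - 8 = 74

74 dB


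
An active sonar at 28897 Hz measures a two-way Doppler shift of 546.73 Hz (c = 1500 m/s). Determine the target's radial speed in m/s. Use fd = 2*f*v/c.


From fd = 2*f*v/c, v = c*fd/(2*f) = 1500 * 546.73 / (2*28897) = 14.19

14.19 m/s


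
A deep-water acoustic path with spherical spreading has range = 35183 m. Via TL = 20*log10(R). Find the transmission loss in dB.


90.93 dB


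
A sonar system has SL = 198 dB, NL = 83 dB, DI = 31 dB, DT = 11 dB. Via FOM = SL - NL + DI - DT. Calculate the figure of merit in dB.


FOM = SL - NL + DI - DT = 198 - 83 + 31 - 11 = 135

135 dB


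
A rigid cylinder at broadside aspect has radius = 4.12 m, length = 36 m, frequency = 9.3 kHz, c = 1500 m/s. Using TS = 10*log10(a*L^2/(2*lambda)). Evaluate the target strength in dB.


42.19 dB


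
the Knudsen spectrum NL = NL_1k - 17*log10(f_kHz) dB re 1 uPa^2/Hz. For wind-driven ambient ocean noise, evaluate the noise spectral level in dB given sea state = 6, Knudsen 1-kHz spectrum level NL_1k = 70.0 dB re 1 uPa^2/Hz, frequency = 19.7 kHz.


47.99 dB


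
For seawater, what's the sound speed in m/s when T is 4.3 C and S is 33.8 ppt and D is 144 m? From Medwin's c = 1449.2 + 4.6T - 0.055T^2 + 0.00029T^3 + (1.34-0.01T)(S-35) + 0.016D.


c = 1449.2 + 4.6*4.3 - 0.055*4.3^2 + 0.00029*4.3^3 + (1.34 - 0.01*4.3)*(33.8 - 35) + 0.016*144 = 1468.73

1468.73 m/s


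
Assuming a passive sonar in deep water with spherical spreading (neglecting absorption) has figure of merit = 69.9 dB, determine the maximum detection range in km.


At max range FOM = TL, so 20*log10(R) = 69.9
R = 10^(69.9/20) = 3126.08 m = 3.13 km

3.13 km


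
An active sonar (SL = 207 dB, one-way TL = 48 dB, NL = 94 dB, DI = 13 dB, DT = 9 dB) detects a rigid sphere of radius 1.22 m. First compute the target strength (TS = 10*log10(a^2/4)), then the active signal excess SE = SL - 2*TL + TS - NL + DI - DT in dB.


Step 1: TS = 10*log10(1.22^2/4) = -4.29 dB
Step 2: SE = SL - 2*TL + TS - NL + DI - DT = 207 - 2*48 + (-4.29) - 94 + 13 - 9 = 16.71

16.71 dB


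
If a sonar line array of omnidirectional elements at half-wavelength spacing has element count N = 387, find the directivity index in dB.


DI = 10*log10(387) = 25.88

25.88 dB


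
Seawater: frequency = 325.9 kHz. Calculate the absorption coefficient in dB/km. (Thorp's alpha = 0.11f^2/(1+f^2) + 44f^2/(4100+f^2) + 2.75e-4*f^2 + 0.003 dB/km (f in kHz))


f^2 = 106210.81
alpha = 0.11*106210.81/(1+106210.81) + 44*106210.81/(4100+106210.81) + 2.75e-4*106210.81 + 0.003 = 71.686

71.686 dB/km


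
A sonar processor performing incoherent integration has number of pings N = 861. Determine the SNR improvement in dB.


Gain = 5*log10(861) = 14.68

14.68 dB


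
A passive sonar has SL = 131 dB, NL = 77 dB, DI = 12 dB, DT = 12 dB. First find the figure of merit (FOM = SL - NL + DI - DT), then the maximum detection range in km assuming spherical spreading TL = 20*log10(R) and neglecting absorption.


Step 1: FOM = SL - NL + DI - DT = 131 - 77 + 12 - 12 = 54 dB
Step 2: at max range FOM = TL = 20*log10(R), so R = 10^(54/20) = 501.19 m = 0.5 km

0.5 km


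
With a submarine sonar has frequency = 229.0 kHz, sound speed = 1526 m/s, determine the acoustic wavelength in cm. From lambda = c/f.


lambda = c/f = 1526 / 229000 = 0.0067 m = 0.67 cm

0.67 cm


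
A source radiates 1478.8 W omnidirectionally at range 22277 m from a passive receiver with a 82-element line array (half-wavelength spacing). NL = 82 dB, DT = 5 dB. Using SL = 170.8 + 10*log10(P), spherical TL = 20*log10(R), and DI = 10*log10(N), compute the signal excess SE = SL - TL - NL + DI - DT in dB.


47.68 dB


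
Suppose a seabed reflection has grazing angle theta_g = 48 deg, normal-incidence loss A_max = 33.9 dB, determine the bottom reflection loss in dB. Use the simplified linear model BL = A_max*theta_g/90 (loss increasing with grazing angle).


BL = A_max * theta_g / 90 = 33.9 * 48 / 90 = 18.08

18.08 dB


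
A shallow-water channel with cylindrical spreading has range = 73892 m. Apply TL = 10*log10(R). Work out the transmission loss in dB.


48.69 dB


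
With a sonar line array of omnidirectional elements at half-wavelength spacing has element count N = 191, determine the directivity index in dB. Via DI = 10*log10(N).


22.81 dB


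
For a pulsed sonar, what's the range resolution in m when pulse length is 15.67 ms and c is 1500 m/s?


11.7525 m


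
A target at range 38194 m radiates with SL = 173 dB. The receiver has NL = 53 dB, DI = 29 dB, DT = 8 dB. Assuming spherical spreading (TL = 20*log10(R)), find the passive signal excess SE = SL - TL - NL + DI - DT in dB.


Step 1: TL = 20*log10(38194) = 91.64 dB
Step 2: SE = 173 - 91.64 - 53 + 29 - 8 = 49.36

49.36 dB


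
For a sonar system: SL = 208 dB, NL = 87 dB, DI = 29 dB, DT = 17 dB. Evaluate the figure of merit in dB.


133 dB


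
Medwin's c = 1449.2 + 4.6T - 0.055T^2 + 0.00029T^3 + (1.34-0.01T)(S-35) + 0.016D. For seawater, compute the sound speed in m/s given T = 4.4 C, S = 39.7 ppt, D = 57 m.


c = 1449.2 + 4.6*4.4 - 0.055*4.4^2 + 0.00029*4.4^3 + (1.34 - 0.01*4.4)*(39.7 - 35) + 0.016*57 = 1475.4

1475.4 m/s


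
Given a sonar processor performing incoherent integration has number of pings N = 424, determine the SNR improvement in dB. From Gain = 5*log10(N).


Gain = 5*log10(424) = 13.14

13.14 dB


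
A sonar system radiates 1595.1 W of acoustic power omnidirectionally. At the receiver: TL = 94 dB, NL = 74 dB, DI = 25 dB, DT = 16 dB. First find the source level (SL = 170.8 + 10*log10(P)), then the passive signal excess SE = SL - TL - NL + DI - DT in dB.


Step 1: SL = 170.8 + 10*log10(1595.1) = 202.83 dB
Step 2: SE = SL - TL - NL + DI - DT = 202.83 - 94 - 74 + 25 - 16 = 43.83

43.83 dB


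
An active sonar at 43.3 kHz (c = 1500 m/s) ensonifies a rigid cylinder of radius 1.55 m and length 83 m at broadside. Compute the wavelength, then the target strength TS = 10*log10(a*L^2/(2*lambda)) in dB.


Step 1: lambda = c/f = 1500/43300 = 0.03464 m
Step 2: TS = 10*log10(a*L^2/(2*lambda)) = 10*log10(1.55*83^2/(2*0.03464)) = 51.88

51.88 dB


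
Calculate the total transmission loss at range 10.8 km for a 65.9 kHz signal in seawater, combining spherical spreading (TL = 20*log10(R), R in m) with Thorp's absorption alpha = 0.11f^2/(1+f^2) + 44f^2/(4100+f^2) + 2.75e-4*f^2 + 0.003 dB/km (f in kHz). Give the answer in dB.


Step 1 (Thorp): alpha = 0.11*4342.81/(1+4342.81) + 44*4342.81/(4100+4342.81) + 2.75e-4*4342.81 + 0.003 = 23.94 dB/km
Step 2: TL_spread = 20*log10(10800) = 80.67 dB
Step 3: TL_abs = alpha*R = 23.94 * 10.8 = 258.55 dB
Step 4: TL_total = 80.67 + 258.55 = 339.22

339.22 dB


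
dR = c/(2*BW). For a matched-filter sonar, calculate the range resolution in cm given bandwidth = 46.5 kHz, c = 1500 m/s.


dR = c/(2*BW) = 1500 / (2 * 46.5e3) = 0.0161 m = 1.61 cm

1.61 cm


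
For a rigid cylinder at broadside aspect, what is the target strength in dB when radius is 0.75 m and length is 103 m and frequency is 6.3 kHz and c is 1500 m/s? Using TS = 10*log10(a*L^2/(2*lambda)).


42.23 dB


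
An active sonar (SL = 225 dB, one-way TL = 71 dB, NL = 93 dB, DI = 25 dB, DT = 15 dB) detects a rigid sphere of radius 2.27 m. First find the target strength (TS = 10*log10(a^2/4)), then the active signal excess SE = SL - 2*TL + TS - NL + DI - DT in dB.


Step 1: TS = 10*log10(2.27^2/4) = 1.1 dB
Step 2: SE = SL - 2*TL + TS - NL + DI - DT = 225 - 2*71 + (1.1) - 93 + 25 - 15 = 1.1

1.1 dB


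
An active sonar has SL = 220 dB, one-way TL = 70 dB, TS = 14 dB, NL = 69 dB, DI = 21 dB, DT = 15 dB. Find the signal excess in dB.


31 dB


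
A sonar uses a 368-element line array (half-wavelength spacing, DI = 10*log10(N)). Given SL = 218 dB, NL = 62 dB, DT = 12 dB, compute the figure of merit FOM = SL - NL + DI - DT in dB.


169.66 dB


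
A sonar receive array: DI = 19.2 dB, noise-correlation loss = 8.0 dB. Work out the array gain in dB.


11.2 dB


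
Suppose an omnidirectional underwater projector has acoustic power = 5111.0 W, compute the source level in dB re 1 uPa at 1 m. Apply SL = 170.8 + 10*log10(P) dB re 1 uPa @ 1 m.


SL = 170.8 + 10*log10(5111.0) = 170.8 + 37.09 = 207.89

207.89 dB


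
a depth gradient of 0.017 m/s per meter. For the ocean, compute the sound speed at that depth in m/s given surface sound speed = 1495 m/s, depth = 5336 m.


c = 1495 + 0.017 * 5336 = 1585.712

1585.712 m/s


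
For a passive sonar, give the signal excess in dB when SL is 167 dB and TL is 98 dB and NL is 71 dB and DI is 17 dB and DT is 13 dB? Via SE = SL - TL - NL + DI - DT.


SE = SL - TL - NL + DI - DT = 167 - 98 - 71 + 17 - 13 = 2

2 dB


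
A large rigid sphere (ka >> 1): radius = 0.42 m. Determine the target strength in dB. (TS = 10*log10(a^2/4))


-13.56 dB


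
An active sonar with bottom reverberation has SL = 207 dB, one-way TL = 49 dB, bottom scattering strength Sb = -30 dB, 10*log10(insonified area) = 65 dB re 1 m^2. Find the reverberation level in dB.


RL = SL - 2*TL + Sb + 10*log10(A) = 207 - 2*49 + (-30) + 65 = 144

144 dB


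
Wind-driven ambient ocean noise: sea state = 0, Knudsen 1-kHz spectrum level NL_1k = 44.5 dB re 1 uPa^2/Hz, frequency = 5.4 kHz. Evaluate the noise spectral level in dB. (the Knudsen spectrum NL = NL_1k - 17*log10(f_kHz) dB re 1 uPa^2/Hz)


32.05 dB


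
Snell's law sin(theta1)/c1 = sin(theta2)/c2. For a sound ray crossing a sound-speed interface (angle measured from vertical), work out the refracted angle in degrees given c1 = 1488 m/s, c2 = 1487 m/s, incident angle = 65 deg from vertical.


64.92 deg


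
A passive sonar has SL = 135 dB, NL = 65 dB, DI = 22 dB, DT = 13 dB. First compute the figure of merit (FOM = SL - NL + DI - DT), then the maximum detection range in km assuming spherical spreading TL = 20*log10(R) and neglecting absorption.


Step 1: FOM = SL - NL + DI - DT = 135 - 65 + 22 - 13 = 79 dB
Step 2: at max range FOM = TL = 20*log10(R), so R = 10^(79/20) = 8912.51 m = 8.91 km

8.91 km


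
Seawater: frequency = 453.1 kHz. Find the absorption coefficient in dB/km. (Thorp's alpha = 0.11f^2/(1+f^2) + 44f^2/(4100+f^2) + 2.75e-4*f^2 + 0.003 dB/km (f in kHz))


99.709 dB/km


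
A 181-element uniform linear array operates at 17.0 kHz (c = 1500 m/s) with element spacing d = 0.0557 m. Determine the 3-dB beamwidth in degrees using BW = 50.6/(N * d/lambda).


Step 1: lambda = 1500/17000 = 0.08824 m
Step 2: d/lambda = 0.0557/0.08824 = 0.6312
Step 3: BW = 50.6/(N * d/lambda) = 50.6/(181 * 0.6312) = 0.44

0.44 deg


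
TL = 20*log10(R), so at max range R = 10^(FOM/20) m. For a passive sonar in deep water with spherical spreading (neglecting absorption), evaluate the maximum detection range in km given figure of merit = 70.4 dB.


At max range FOM = TL, so 20*log10(R) = 70.4
R = 10^(70.4/20) = 3311.31 m = 3.31 km

3.31 km


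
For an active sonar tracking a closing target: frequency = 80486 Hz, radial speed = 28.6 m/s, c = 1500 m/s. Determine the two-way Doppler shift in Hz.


fd = 2*f*v/c = 2 * 80486 * 28.6 / 1500 = 3069.2

3069.2 Hz


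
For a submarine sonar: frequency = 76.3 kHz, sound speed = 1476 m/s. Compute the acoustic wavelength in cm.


lambda = c/f = 1476 / 76300 = 0.0193 m = 1.93 cm

1.93 cm


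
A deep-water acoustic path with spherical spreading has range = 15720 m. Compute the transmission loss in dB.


TL = 20*log10(15720) = 83.93

83.93 dB


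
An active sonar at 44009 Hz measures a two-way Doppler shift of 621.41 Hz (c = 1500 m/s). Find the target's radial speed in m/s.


From fd = 2*f*v/c, v = c*fd/(2*f) = 1500 * 621.41 / (2*44009) = 10.59

10.59 m/s


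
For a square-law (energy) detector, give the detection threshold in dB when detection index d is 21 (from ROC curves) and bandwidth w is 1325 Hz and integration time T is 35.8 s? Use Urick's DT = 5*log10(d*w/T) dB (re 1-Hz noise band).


DT = 5*log10(d*w/T) = 5*log10(21 * 1325 / 35.8) = 5*log10(777.23) = 14.45

14.45 dB


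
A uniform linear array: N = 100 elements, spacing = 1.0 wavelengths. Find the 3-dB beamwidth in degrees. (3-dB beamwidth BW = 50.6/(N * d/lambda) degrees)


BW = 50.6 / (100 * 1.0) = 50.6 / 100.0 = 0.51

0.51 deg


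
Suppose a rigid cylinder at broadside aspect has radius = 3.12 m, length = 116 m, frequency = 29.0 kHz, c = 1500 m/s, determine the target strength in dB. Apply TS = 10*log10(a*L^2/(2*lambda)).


lambda = 1500/29000 = 0.05172 m
TS = 10*log10(3.12*116^2/(2*0.05172)) = 56.08

56.08 dB


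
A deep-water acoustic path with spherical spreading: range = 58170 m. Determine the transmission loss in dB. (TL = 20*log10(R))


TL = 20*log10(58170) = 95.29

95.29 dB


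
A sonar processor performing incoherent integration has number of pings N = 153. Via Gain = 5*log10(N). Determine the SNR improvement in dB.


Gain = 5*log10(153) = 10.92

10.92 dB


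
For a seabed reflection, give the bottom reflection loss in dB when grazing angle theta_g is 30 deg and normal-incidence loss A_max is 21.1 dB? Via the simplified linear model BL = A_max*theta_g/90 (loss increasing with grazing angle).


BL = A_max * theta_g / 90 = 21.1 * 30 / 90 = 7.03

7.03 dB
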